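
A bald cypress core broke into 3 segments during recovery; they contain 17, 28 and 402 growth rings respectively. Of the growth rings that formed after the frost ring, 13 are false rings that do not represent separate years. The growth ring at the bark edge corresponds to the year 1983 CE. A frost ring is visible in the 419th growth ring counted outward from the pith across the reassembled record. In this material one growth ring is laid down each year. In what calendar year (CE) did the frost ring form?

Total growth rings = 17 + 28 + 402 = 447.
Between growth ring 419 and the bark edge there are 447 − 419 = 28 growth rings.
Excluding 13 false growth rings: 28 − 13 = 15.
Counting back 15 years from 1983 CE places the frost ring in 1983 − 15 = 1968 CE.

1968 CE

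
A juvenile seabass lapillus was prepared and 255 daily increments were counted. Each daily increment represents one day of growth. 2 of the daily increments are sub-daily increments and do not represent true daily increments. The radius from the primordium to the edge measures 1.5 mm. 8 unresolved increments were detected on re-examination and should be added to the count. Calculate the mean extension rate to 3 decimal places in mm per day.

Adjusted count: 255 − 2 + 8 = 261 daily increments.
Mean rate = 1.5 mm / 261 days ≈ 0.006 mm per day.

0.006 mm per day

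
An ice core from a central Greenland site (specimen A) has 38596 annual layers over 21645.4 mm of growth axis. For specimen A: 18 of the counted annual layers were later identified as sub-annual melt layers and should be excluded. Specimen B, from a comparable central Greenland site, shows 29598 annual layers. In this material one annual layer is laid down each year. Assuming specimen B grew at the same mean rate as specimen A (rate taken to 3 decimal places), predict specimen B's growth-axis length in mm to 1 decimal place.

16604.5 mm

Specimen A: adjusted count: 38596 − 18 = 38578 annual layers.
A: Mean rate = 21645.4 mm / 38578 years ≈ 0.561 mm per year.
Length of B = 0.561 × 29598 = 16604.5 mm.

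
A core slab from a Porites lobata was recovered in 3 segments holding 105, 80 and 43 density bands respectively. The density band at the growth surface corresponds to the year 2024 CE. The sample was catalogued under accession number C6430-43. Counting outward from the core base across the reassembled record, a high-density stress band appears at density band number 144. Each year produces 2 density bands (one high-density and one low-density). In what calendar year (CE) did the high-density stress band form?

Total density bands = 105 + 80 + 43 = 228.
The high-density stress band sits at density band 144 from the core base, so 228 − 144 = 84 density bands formed after it.
Dividing by 2 density bands per year: 84 / 2 = 42 years.
2024 − 42 = 1982 CE.

1982 CE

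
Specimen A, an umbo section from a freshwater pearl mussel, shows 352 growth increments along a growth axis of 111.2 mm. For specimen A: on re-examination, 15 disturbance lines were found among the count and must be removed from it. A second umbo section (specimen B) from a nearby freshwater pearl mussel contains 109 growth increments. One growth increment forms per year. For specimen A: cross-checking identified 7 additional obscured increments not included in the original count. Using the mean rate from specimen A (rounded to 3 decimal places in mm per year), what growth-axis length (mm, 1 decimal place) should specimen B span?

35.2 mm

Specimen A: adjusted count: 352 − 15 + 7 = 344 growth increments.
A: 111.2 mm over 344 years gives 111.2 / 344 ≈ 0.323 mm per year.
For B, 0.323 mm/year × 109 years = 35.2 mm.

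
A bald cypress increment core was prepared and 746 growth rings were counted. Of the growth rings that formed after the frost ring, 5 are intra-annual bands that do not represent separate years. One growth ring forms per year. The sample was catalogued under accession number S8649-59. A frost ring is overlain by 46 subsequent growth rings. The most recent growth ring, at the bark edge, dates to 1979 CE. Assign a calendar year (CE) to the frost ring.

1938 CE

46 growth rings post-date the frost ring.
Excluding 5 false growth rings: 46 − 5 = 41.
Counting back 41 years from 1979 CE places the frost ring in 1979 − 41 = 1938 CE.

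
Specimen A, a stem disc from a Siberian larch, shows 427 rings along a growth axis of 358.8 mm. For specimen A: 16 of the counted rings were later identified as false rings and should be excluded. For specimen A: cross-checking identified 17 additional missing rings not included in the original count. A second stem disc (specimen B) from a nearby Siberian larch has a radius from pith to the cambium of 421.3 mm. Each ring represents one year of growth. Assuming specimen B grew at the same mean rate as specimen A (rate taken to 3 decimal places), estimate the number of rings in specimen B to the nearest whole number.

503 rings

Specimen A: true ring count = 427 − 16 + 17 = 428.
A: 358.8 mm over 428 years gives 358.8 / 428 ≈ 0.838 mm/year.
Specimen B: 421.3 mm / 0.838 mm per year = 502.74 years ≈ 503 rings.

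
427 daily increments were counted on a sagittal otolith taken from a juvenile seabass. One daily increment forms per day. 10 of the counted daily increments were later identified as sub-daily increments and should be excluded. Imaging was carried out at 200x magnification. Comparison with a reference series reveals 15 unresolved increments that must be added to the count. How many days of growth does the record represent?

True daily increment count = 427 − 10 + 15 = 432.
One daily increment per day makes the duration 432 days.

432 d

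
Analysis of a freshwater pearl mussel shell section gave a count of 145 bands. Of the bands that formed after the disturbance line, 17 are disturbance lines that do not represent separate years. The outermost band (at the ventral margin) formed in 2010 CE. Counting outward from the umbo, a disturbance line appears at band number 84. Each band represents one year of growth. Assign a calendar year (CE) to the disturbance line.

1966 CE

145 − 84 = 61 bands lie beyond the disturbance line toward the ventral margin.
Removing the 17 false bands leaves 61 − 17 = 44 true bands beyond the disturbance line.
Counting back 44 years from 2010 CE places the disturbance line in 2010 − 44 = 1966 CE.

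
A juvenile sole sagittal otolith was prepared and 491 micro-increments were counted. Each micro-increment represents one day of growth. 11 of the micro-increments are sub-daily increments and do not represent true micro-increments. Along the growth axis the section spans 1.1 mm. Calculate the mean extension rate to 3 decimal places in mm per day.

Correcting the raw count gives 491 − 11 = 480 true micro-increments.
Mean rate = 1.1 mm / 480 days ≈ 0.002 mm per day.

0.002 mm per day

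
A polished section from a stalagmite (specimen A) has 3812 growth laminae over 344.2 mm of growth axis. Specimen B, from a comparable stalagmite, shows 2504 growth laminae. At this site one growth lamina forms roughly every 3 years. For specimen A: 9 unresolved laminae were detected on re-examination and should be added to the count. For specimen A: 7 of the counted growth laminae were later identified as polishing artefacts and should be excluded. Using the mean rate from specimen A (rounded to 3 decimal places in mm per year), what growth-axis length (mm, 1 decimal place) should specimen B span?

Specimen A: adjusted count: 3812 − 7 + 9 = 3814 growth laminae.
Specimen A: at 3 years per growth lamina, 3814 × 3 = 11442 years.
A: Extension rate ≈ 344.2 / 11442 = 0.030 mm per year.
Specimen B: 2504 growth laminae at 3 years each span 2504 × 3 = 7512 years. For B, 0.030 mm/year × 7512 years = 225.4 mm.

225.4 mm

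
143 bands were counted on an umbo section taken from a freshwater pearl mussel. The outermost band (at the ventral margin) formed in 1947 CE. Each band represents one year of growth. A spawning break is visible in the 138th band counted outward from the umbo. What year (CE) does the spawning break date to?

The spawning break sits at band 138 from the umbo, so 143 − 138 = 5 bands formed after it.
Counting back 5 years from 1947 CE places the spawning break in 1947 − 5 = 1942 CE.

1942 CE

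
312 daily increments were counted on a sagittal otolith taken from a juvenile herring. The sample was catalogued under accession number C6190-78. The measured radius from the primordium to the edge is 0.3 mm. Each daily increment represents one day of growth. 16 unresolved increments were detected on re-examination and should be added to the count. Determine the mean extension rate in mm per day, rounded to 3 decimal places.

True daily increment count = 312 + 16 = 328.
Mean rate = 0.3 mm / 328 days ≈ 0.001 mm per day.

0.001 mm per day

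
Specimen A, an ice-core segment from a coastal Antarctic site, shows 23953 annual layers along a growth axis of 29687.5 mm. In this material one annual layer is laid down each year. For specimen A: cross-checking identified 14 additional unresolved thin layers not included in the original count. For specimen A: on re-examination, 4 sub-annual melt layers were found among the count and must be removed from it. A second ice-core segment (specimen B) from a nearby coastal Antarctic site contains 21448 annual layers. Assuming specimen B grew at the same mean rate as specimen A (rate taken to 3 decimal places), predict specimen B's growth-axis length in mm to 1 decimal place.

Specimen A: true annual layer count = 23953 − 4 + 14 = 23963.
A: 29687.5 mm over 23963 years gives 29687.5 / 23963 ≈ 1.239 mm/year.
For B, 1.239 mm/year × 21448 years = 26574.1 mm.

26574.1 mm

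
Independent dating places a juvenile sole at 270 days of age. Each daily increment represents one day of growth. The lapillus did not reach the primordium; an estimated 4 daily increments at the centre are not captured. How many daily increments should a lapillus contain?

266 daily increments

One daily increment per day gives 270 daily increments over 270 days.
Less the 4 uncaptured daily increments: 270 − 4 = 266.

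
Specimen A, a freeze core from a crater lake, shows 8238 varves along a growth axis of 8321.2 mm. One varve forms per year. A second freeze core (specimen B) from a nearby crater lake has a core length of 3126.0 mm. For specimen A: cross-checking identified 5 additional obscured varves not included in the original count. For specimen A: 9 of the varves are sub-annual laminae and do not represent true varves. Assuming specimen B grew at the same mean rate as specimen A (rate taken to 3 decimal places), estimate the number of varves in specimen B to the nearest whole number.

Specimen A: adjusted count: 8238 − 9 + 5 = 8234 varves.
A: Extension rate ≈ 8321.2 / 8234 = 1.011 mm per year.
For B, 3126.0 / 1.011 = 3091.99 years ≈ 3092 varves.

3092 varves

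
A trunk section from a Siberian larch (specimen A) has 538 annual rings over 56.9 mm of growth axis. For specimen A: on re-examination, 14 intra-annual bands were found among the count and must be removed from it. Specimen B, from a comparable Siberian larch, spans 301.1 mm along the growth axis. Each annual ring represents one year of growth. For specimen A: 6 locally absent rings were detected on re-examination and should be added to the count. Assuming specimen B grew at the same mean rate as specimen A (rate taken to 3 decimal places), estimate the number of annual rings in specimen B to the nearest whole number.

Specimen A: correcting the raw count gives 538 − 14 + 6 = 530 true annual rings.
A: 56.9 mm over 530 years gives 56.9 / 530 ≈ 0.107 mm/year.
B spans 301.1 / 0.107 = 2814.02 years ≈ 2814 annual rings.

2814 annual rings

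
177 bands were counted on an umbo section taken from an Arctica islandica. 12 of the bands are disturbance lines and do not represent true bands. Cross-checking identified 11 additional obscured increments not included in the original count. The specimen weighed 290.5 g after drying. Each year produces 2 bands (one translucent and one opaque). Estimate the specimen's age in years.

Adjusted count: 177 − 12 + 11 = 176 bands.
Dividing by 2 bands per year: 176 / 2 = 88 years.

88 yr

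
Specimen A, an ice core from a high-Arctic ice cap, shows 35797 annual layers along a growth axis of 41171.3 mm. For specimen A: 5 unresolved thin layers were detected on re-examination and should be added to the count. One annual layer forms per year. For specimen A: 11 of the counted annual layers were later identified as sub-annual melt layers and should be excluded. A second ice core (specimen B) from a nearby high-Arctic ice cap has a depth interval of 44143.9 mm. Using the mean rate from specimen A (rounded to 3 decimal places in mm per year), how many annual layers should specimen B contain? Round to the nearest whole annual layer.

Specimen A: adjusted count: 35797 − 11 + 5 = 35791 annual layers.
A: Extension rate ≈ 41171.3 / 35791 = 1.150 mm per year.
Specimen B: 44143.9 mm / 1.150 mm per year = 38386.00 years ≈ 38386 annual layers.

38386 annual layers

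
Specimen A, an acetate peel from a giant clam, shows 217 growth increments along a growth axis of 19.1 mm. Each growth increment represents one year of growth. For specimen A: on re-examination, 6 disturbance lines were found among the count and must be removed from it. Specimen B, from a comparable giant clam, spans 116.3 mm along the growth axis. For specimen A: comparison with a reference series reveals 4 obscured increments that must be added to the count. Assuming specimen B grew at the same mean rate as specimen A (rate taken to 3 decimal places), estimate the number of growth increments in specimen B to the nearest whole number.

Specimen A: after corrections the count is 217 − 6 + 4 = 215 growth increments.
A: Extension rate ≈ 19.1 / 215 = 0.089 mm/year.
B spans 116.3 / 0.089 = 1306.74 years ≈ 1307 growth increments.

1307 growth increments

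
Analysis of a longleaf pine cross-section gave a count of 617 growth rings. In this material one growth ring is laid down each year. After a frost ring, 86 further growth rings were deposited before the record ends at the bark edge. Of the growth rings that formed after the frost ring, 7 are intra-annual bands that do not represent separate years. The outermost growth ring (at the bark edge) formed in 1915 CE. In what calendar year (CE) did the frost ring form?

86 growth rings formed after the frost ring.
Excluding 7 false growth rings: 86 − 7 = 79.
Counting back 79 years from 1915 CE places the frost ring in 1915 − 79 = 1836 CE.

1836 CE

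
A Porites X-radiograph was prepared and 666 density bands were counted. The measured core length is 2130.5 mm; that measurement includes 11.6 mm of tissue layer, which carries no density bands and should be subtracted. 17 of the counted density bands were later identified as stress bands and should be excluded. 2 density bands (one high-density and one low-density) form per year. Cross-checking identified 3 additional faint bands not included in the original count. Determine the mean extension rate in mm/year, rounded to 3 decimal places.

6.500 mm/year

Correcting the raw count gives 666 − 17 + 3 = 652 true density bands.
652 density bands at 2 per year is 652 / 2 = 326 years.
Net length = 2130.5 − 11.6 = 2118.9 mm.
Mean rate = 2118.9 mm / 326 years ≈ 6.500 mm/year.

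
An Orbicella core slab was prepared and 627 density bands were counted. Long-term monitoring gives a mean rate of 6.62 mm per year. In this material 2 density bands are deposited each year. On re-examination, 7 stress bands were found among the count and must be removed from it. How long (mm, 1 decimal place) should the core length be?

True density band count = 627 − 7 = 620.
With 2 density bands per year, 620 / 2 = 310 years.
Length ≈ 6.62 × 310 = 2052.2 mm.

2052.2 mm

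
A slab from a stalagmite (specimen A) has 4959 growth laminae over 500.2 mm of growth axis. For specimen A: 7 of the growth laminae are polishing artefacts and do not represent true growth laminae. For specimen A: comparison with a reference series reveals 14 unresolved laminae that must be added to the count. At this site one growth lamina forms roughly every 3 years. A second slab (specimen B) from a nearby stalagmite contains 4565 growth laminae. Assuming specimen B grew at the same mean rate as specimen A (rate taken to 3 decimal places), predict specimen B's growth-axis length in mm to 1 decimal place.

Specimen A: correcting the raw count gives 4959 − 7 + 14 = 4966 true growth laminae.
Specimen A: at 3 years per growth lamina, 4966 × 3 = 14898 years.
A: Extension rate ≈ 500.2 / 14898 = 0.034 mm/yr.
Specimen B: multiplying by 3 years per growth lamina: 4565 × 3 = 13695 years. Length of B = 0.034 × 13695 = 465.6 mm.

465.6 mm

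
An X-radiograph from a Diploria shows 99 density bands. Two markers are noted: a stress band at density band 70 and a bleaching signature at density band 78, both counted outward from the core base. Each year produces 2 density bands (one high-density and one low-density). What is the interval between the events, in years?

4 years

78 − 70 = 8 density bands lie between the two events.
Dividing by 2 density bands per year: 8 / 2 = 4 years.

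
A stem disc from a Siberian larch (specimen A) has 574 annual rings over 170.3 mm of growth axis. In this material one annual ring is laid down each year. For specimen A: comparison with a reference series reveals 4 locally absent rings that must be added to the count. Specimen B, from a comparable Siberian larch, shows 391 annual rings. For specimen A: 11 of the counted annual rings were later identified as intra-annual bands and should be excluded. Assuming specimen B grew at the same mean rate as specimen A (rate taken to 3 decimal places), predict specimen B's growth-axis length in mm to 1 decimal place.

117.3 mm

Specimen A: true annual ring count = 574 − 11 + 4 = 567.
A: Mean rate = 170.3 mm / 567 years ≈ 0.300 mm/yr.
B's length ≈ 0.300 × 391 = 117.3 mm.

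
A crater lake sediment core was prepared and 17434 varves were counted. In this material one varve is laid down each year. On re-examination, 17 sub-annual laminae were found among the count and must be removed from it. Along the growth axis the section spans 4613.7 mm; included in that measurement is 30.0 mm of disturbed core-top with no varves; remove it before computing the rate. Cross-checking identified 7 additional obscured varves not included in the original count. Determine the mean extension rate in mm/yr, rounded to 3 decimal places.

0.263 mm/yr

Correcting the raw count gives 17434 − 17 + 7 = 17424 true varves.
Net length = 4613.7 − 30.0 = 4583.7 mm.
Extension rate ≈ 4583.7 / 17424 = 0.263 mm/yr.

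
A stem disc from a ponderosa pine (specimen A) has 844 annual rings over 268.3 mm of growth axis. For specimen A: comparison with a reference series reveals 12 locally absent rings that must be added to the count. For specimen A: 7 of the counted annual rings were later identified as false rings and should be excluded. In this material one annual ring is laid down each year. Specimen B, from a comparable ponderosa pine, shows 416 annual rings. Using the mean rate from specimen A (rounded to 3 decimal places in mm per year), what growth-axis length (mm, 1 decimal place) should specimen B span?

Specimen A: after corrections the count is 844 − 7 + 12 = 849 annual rings.
A: Extension rate ≈ 268.3 / 849 = 0.316 mm per year.
Length of B = 0.316 × 416 = 131.5 mm.

131.5 mm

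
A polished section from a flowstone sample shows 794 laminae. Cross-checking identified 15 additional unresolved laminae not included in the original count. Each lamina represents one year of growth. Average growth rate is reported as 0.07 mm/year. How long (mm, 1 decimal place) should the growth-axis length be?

True lamina count = 794 + 15 = 809.
Predicted length = 0.07 mm/year × 809 years = 56.6 mm.

56.6 mm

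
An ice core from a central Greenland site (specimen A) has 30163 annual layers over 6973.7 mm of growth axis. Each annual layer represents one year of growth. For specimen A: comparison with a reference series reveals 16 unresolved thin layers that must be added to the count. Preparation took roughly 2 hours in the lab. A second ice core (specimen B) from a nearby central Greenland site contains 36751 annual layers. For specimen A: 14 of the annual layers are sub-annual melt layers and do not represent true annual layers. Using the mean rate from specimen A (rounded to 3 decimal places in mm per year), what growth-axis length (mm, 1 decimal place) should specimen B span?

8489.5 mm

Specimen A: adjusted count: 30163 − 14 + 16 = 30165 annual layers.
A: Extension rate ≈ 6973.7 / 30165 = 0.231 mm/yr.
B's length ≈ 0.231 × 36751 = 8489.5 mm.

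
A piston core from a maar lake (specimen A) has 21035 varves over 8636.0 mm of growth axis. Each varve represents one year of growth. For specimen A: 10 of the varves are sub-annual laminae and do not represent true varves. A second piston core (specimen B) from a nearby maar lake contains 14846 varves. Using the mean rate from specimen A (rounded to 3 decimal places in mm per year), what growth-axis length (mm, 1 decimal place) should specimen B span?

Specimen A: adjusted count: 21035 − 10 = 21025 varves.
A: Mean rate = 8636.0 mm / 21025 years ≈ 0.411 mm per year.
B's length ≈ 0.411 × 14846 = 6101.7 mm.

6101.7 mm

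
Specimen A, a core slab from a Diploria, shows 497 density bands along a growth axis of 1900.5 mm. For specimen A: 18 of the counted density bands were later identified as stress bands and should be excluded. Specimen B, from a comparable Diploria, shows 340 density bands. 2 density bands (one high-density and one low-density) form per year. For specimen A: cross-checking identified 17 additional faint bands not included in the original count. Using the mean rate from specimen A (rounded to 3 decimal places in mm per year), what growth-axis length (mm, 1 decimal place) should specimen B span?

1302.7 mm

Specimen A: adjusted count: 497 − 18 + 17 = 496 density bands.
Specimen A: 496 density bands at 2 per year is 496 / 2 = 248 years.
A: Mean rate = 1900.5 mm / 248 years ≈ 7.663 mm per year.
Specimen B: with 2 density bands per year, 340 / 2 = 170 years. B's length ≈ 7.663 × 170 = 1302.7 mm.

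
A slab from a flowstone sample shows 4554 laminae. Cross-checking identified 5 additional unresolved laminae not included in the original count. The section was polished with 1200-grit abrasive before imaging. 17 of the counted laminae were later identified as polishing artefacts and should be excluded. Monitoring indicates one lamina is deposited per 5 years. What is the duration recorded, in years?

After corrections the count is 4554 − 17 + 5 = 4542 laminae.
Multiplying by 5 years per lamina: 4542 × 5 = 22710 years.

22710 yr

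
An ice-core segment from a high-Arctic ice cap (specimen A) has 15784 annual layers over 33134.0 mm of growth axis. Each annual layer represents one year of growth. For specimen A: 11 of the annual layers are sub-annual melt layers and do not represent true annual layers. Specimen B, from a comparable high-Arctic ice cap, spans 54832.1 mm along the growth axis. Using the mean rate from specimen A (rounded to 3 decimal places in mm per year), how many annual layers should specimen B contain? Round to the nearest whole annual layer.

26098 annual layers

Specimen A: adjusted count: 15784 − 11 = 15773 annual layers.
A: Mean rate = 33134.0 mm / 15773 years ≈ 2.101 mm per year.
Specimen B: 54832.1 mm / 2.101 mm per year = 26098.10 years ≈ 26098 annual layers.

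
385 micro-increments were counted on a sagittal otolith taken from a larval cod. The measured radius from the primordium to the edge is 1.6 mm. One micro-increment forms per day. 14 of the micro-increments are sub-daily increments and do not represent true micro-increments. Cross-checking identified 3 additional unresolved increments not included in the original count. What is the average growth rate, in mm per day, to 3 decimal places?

Adjusted count: 385 − 14 + 3 = 374 micro-increments.
Mean rate = 1.6 mm / 374 days ≈ 0.004 mm per day.

0.004 mm per day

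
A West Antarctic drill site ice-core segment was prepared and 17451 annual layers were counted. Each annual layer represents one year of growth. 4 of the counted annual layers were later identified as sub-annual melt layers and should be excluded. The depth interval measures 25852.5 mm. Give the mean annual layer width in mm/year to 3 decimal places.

1.482 mm/year

True annual layer count = 17451 − 4 = 17447.
25852.5 mm over 17447 years gives 25852.5 / 17447 ≈ 1.482 mm/year.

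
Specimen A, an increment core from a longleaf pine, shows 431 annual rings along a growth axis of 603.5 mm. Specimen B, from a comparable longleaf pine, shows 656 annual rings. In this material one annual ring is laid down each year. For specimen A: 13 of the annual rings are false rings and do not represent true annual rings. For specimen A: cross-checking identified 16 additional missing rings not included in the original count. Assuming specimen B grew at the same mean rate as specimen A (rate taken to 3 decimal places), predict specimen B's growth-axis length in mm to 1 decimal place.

912.5 mm

Specimen A: correcting the raw count gives 431 − 13 + 16 = 434 true annual rings.
A: Extension rate ≈ 603.5 / 434 = 1.391 mm/yr.
Length of B = 1.391 × 656 = 912.5 mm.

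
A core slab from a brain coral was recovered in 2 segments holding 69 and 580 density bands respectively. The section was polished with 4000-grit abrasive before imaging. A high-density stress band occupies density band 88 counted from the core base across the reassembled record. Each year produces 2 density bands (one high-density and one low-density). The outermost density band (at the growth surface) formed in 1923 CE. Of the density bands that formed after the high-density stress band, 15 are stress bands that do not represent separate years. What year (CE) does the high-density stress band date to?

1650 CE

Total density bands = 69 + 580 = 649.
Between density band 88 and the growth surface there are 649 − 88 = 561 density bands.
Excluding 15 false density bands: 561 − 15 = 546.
546 density bands at 2 per year is 546 / 2 = 273 years.
The density band at the growth surface is 1923 CE, so the high-density stress band dates to 1923 − 273 = 1650 CE.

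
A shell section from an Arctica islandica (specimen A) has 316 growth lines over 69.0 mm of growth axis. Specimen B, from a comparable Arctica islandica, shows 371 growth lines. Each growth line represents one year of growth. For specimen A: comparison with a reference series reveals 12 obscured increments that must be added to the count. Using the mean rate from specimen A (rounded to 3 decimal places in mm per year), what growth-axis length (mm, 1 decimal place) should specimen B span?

Specimen A: adjusted count: 316 + 12 = 328 growth lines.
A: Extension rate ≈ 69.0 / 328 = 0.210 mm per year.
Length of B = 0.210 × 371 = 77.9 mm.

77.9 mm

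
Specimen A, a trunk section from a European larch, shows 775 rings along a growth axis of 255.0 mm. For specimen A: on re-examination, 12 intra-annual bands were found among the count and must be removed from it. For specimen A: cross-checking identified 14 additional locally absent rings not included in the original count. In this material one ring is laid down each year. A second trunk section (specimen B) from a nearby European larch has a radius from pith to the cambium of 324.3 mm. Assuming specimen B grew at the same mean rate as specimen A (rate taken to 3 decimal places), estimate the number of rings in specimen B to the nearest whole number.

989 rings

Specimen A: true ring count = 775 − 12 + 14 = 777.
A: Extension rate ≈ 255.0 / 777 = 0.328 mm/year.
Specimen B: 324.3 mm / 0.328 mm per year = 988.72 years ≈ 989 rings.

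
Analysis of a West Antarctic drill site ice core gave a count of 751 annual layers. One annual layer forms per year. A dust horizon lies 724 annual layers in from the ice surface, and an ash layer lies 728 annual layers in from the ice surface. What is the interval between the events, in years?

The two markers are separated by 728 − 724 = 4 annual layers.
That is 4 years at one annual layer per year.

4 years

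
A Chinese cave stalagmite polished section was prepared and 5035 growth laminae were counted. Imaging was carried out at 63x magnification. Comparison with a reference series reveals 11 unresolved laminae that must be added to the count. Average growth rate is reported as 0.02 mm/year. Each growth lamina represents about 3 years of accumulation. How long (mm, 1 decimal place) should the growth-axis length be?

302.8 mm

Correcting the raw count gives 5035 + 11 = 5046 true growth laminae.
At 3 years per growth lamina, 5046 × 3 = 15138 years.
15138 years at 0.02 mm/year gives 0.02 × 15138 = 302.8 mm.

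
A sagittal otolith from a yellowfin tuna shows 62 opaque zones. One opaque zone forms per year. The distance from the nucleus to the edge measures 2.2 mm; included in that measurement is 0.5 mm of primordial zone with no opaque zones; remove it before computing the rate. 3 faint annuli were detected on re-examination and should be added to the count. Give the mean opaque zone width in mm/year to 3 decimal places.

0.026 mm/year

Adjusted count: 62 + 3 = 65 opaque zones.
Net length = 2.2 − 0.5 = 1.7 mm.
Mean rate = 1.7 mm / 65 years ≈ 0.026 mm/year.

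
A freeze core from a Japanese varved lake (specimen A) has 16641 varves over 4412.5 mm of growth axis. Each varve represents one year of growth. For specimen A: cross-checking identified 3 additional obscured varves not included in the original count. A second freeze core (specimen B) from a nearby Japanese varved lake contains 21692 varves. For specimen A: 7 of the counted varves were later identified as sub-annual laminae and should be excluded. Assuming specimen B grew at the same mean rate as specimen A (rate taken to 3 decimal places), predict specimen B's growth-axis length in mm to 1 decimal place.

5748.4 mm

Specimen A: after corrections the count is 16641 − 7 + 3 = 16637 varves.
A: Extension rate ≈ 4412.5 / 16637 = 0.265 mm/year.
Length of B = 0.265 × 21692 = 5748.4 mm.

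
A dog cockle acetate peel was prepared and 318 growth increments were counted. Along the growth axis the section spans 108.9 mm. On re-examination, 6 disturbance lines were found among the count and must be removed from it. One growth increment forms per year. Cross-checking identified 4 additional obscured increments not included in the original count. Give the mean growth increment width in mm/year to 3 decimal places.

Adjusted count: 318 − 6 + 4 = 316 growth increments.
108.9 mm over 316 years gives 108.9 / 316 ≈ 0.345 mm/year.

0.345 mm/year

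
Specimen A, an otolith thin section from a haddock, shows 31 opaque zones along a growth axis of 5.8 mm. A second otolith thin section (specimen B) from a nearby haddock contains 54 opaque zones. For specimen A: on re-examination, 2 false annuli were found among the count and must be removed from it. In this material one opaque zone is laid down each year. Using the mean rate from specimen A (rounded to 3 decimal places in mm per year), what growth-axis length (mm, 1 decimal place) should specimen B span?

Specimen A: true opaque zone count = 31 − 2 = 29.
A: Mean rate = 5.8 mm / 29 years ≈ 0.200 mm per year.
Length of B = 0.200 × 54 = 10.8 mm.

10.8 mm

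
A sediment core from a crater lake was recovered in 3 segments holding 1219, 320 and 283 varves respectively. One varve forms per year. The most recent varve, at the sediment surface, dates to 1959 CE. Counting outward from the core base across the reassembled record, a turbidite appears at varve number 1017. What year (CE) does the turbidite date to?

1154 CE

Total varves = 1219 + 320 + 283 = 1822.
1822 − 1017 = 805 varves lie beyond the turbidite toward the sediment surface.
Counting back 805 years from 1959 CE places the turbidite in 1959 − 805 = 1154 CE.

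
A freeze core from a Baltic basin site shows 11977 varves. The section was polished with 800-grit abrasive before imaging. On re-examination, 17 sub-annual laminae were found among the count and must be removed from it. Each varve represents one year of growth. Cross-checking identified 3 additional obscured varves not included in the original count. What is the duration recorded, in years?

After corrections the count is 11977 − 17 + 3 = 11963 varves.
With a one-to-one varve periodicity this is 11963 years.

11963 years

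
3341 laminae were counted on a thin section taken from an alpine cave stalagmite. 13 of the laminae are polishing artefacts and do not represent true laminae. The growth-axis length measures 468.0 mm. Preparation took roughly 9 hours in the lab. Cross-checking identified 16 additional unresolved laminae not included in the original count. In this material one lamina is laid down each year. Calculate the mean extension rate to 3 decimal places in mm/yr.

Correcting the raw count gives 3341 − 13 + 16 = 3344 true laminae.
Mean rate = 468.0 mm / 3344 years ≈ 0.140 mm/yr.

0.140 mm/yr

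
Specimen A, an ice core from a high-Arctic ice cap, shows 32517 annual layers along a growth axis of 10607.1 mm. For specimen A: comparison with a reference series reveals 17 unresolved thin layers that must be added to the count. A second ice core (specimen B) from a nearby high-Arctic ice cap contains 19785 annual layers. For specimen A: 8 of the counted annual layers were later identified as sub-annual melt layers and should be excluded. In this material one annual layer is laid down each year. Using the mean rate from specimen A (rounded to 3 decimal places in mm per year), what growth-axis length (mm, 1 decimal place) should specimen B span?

6449.9 mm

Specimen A: after corrections the count is 32517 − 8 + 17 = 32526 annual layers.
A: 10607.1 mm over 32526 years gives 10607.1 / 32526 ≈ 0.326 mm/yr.
For B, 0.326 mm/year × 19785 years = 6449.9 mm.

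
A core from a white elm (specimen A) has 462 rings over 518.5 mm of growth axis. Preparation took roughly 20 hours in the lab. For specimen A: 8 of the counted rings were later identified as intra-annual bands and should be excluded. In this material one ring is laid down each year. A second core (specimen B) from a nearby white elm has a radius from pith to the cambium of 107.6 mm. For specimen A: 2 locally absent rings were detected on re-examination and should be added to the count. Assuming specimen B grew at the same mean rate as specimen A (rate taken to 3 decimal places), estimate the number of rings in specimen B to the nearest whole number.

95 rings

Specimen A: correcting the raw count gives 462 − 8 + 2 = 456 true rings.
A: Mean rate = 518.5 mm / 456 years ≈ 1.137 mm per year.
Specimen B: 107.6 mm / 1.137 mm per year = 94.64 years ≈ 95 rings.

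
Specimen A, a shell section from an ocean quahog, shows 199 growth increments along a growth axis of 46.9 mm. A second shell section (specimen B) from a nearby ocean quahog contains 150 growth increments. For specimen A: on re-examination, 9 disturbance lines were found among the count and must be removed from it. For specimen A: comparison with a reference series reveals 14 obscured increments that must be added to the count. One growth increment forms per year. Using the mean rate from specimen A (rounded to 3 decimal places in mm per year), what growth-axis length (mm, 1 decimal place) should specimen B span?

Specimen A: correcting the raw count gives 199 − 9 + 14 = 204 true growth increments.
A: Mean rate = 46.9 mm / 204 years ≈ 0.230 mm per year.
For B, 0.230 mm/year × 150 years = 34.5 mm.

34.5 mm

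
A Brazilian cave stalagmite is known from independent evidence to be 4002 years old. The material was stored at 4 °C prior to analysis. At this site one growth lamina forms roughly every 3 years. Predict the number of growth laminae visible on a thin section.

1334 growth laminae

At 3 years per growth lamina, 4002 / 3 = 1334 growth laminae are expected.
So 1334 growth laminae should be present.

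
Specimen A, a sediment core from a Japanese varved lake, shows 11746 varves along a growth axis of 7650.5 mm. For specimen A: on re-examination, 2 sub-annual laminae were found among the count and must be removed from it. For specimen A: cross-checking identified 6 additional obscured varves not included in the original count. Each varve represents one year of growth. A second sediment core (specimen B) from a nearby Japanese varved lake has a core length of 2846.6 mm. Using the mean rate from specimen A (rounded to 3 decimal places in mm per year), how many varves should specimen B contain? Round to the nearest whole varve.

4373 varves

Specimen A: adjusted count: 11746 − 2 + 6 = 11750 varves.
A: Extension rate ≈ 7650.5 / 11750 = 0.651 mm/year.
Specimen B: 2846.6 mm / 0.651 mm per year = 4372.66 years ≈ 4373 varves.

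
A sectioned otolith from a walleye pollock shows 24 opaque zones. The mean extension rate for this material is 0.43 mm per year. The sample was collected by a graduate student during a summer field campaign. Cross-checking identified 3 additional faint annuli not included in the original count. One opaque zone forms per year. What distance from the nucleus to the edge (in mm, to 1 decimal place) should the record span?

11.6 mm

True opaque zone count = 24 + 3 = 27.
Length ≈ 0.43 × 27 = 11.6 mm.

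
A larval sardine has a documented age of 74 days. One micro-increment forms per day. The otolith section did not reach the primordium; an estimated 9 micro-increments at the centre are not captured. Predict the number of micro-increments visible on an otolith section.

65 micro-increments

Expected micro-increments over 74 days: 74.
Less the 9 uncaptured micro-increments: 74 − 9 = 65.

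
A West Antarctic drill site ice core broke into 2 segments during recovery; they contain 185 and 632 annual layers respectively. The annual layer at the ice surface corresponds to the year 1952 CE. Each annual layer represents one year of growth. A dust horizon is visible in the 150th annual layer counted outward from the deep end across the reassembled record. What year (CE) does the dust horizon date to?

1285 CE

Total annual layers = 185 + 632 = 817.
817 − 150 = 667 annual layers lie beyond the dust horizon toward the ice surface.
Counting back 667 years from 1952 CE places the dust horizon in 1952 − 667 = 1285 CE.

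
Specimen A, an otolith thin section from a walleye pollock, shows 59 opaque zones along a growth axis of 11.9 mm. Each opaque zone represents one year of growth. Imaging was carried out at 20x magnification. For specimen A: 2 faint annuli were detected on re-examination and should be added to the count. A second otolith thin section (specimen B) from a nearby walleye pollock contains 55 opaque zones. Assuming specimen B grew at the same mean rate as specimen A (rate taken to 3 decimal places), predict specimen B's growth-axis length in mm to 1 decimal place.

10.7 mm

Specimen A: correcting the raw count gives 59 + 2 = 61 true opaque zones.
A: Mean rate = 11.9 mm / 61 years ≈ 0.195 mm/year.
Length of B = 0.195 × 55 = 10.7 mm.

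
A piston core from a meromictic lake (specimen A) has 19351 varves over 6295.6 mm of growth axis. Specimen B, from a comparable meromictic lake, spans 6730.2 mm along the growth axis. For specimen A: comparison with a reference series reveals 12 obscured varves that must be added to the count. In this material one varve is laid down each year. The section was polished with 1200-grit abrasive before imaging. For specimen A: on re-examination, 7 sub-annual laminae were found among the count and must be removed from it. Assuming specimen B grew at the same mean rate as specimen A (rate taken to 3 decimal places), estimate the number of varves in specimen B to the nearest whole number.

20708 varves

Specimen A: correcting the raw count gives 19351 − 7 + 12 = 19356 true varves.
A: Mean rate = 6295.6 mm / 19356 years ≈ 0.325 mm per year.
For B, 6730.2 / 0.325 = 20708.31 years ≈ 20708 varves.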